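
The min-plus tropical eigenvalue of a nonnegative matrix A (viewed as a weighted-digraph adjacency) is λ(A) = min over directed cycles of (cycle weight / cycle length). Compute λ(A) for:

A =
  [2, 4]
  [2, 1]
λ(A) = 1

Enumerate directed cycles and compute their means (weight / length). Sample:
  cycle 0 → 0: weight = 2, length = 1, mean = 2/1 ≈ 2.000
  cycle 1 → 1: weight = 1, length = 1, mean = 1/1 ≈ 1.000
  cycle 0 → 1 → 0: weight = 6, length = 2, mean = 6/2 ≈ 3.000
  cycle 1 → 0 → 1: weight = 6, length = 2, mean = 6/2 ≈ 3.000
Minimum mean = 1.000, attained e.g. along the cycle 1 → 1 with weight 1 and length 1. So λ(A) = 1/1 = 1.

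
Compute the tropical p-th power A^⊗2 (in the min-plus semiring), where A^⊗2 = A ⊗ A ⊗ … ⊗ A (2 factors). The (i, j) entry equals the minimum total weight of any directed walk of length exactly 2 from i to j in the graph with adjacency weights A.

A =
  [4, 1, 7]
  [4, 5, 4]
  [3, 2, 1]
A^⊗2 =
  [5, 5, 5]
  [7, 5, 5]
  [4, 3, 2]

Each entry (A^⊗2)_ij equals the minimum over all length-2 walks i = v_0 → v_1 → … → v_2 = j of Σ_t A[v_t][v_{t+1}]. For example, for (i, j) = (0, 2) we minimise over 3 possible intermediate vertex sequences; the minimum is 5, attained along the walk 0 → 1 → 2.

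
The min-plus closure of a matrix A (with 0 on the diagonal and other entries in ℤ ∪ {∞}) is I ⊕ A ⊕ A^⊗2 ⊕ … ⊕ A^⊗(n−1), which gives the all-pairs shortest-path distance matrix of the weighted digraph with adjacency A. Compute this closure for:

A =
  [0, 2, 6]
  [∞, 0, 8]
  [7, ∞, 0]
Closure =
  [0, 2, 6]
  [15, 0, 8]
  [7, 9, 0]

This is the Floyd-Warshall all-pairs shortest-path computation. For each intermediate vertex k = 0, 1, …, 2, update dist[i][j] ← min(dist[i][j], dist[i][k] + dist[k][j]). The final matrix gives, for each (i, j), the minimum total weight of any directed path from i to j (possibly empty when i = j).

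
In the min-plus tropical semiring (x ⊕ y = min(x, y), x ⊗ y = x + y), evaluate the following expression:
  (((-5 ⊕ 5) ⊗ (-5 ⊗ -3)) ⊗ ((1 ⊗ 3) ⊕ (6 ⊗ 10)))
(((-5 ⊕ 5) ⊗ (-5 ⊗ -3)) ⊗ ((1 ⊗ 3) ⊕ (6 ⊗ 10))) = -9

Expand innermost to outermost. Recall ⊕ takes the minimum of its arguments and ⊗ takes their sum. Working out the expression (((-5 ⊕ 5) ⊗ (-5 ⊗ -3)) ⊗ ((1 ⊗ 3) ⊕ (6 ⊗ 10))) gives -9.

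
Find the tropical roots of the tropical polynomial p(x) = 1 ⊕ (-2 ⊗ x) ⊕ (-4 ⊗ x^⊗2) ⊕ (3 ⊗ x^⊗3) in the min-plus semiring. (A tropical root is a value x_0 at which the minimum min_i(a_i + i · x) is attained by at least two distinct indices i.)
Roots: {-7, 2, 3}

Each tropical root is a break point of the lower envelope of the lines y = a_i + i · x (there are 4 lines, with slopes 0, 1, ..., 3). Only the lines that attain the minimum somewhere contribute to roots; other lines are dominated. Here the surviving (envelope) indices are i = 3, i = 2, i = 1, i = 0.
Intersections between consecutive envelope lines give the roots: for adjacent envelope indices i < j the intersection is x = (a_i − a_j) / (j − i). Reading off the sorted break points: {-7, 2, 3}.
Verification: at each break x_0, at least two indices attain the minimum of min_i(a_i + i · x_0).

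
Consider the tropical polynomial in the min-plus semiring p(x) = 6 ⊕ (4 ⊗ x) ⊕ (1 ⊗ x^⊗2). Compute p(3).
p(3) = 6

A tropical monomial a ⊗ x^⊗i evaluates to a + i · x. Evaluating each term at x = 3:
  Term 0 contributes 6 + 0 · 3 = 6
  Term 1 contributes 4 + 1 · 3 = 7
  Term 2 contributes 1 + 2 · 3 = 7
p(3) = ⊕ of these = min[6, 7, 7] = 6.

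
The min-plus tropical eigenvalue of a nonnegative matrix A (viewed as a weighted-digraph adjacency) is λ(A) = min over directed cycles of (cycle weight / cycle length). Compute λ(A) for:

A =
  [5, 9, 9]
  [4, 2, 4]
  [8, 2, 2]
λ(A) = 2

Enumerate directed cycles and compute their means (weight / length). Sample:
  cycle 0 → 0: weight = 5, length = 1, mean = 5/1 ≈ 5.000
  cycle 1 → 1: weight = 2, length = 1, mean = 2/1 ≈ 2.000
  cycle 2 → 2: weight = 2, length = 1, mean = 2/1 ≈ 2.000
  cycle 0 → 1 → 0: weight = 13, length = 2, mean = 13/2 ≈ 6.500
  cycle 0 → 2 → 0: weight = 17, length = 2, mean = 17/2 ≈ 8.500
  cycle 1 → 0 → 1: weight = 13, length = 2, mean = 13/2 ≈ 6.500
Minimum mean = 2.000, attained e.g. along the cycle 1 → 1 with weight 2 and length 1. So λ(A) = 2/1 = 2.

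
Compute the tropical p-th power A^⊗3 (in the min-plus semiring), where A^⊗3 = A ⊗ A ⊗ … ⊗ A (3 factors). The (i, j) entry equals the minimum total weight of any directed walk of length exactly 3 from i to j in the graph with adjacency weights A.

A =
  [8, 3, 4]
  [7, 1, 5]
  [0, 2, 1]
A^⊗3 =
  [5, 5, 6]
  [6, 3, 7]
  [2, 4, 3]

Each entry (A^⊗3)_ij equals the minimum over all length-3 walks i = v_0 → v_1 → … → v_3 = j of Σ_t A[v_t][v_{t+1}]. For example, for (i, j) = (0, 2) we minimise over 9 possible intermediate vertex sequences; the minimum is 6, attained along the walk 0 → 2 → 2 → 2.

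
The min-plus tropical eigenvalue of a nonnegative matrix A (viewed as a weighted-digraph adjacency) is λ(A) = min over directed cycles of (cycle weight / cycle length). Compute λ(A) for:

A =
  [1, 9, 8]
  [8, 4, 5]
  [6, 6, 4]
λ(A) = 1

Enumerate directed cycles and compute their means (weight / length). Sample:
  cycle 0 → 0: weight = 1, length = 1, mean = 1/1 ≈ 1.000
  cycle 1 → 1: weight = 4, length = 1, mean = 4/1 ≈ 4.000
  cycle 2 → 2: weight = 4, length = 1, mean = 4/1 ≈ 4.000
  cycle 0 → 1 → 0: weight = 17, length = 2, mean = 17/2 ≈ 8.500
  cycle 0 → 2 → 0: weight = 14, length = 2, mean = 14/2 ≈ 7.000
  cycle 1 → 0 → 1: weight = 17, length = 2, mean = 17/2 ≈ 8.500
Minimum mean = 1.000, attained e.g. along the cycle 0 → 0 with weight 1 and length 1. So λ(A) = 1/1 = 1.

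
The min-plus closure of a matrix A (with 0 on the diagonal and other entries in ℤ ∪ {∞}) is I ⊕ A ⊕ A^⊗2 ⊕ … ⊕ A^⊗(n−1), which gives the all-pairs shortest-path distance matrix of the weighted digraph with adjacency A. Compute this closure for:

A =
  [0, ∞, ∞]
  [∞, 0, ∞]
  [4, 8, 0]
Closure =
  [0, ∞, ∞]
  [∞, 0, ∞]
  [4, 8, 0]

This is the Floyd-Warshall all-pairs shortest-path computation. For each intermediate vertex k = 0, 1, …, 2, update dist[i][j] ← min(dist[i][j], dist[i][k] + dist[k][j]). The final matrix gives, for each (i, j), the minimum total weight of any directed path from i to j (possibly empty when i = j).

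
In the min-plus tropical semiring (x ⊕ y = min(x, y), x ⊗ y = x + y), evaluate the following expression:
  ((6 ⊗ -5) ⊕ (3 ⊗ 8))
((6 ⊗ -5) ⊕ (3 ⊗ 8)) = 1

Expand innermost to outermost. Recall ⊕ takes the minimum of its arguments and ⊗ takes their sum. Working out the expression ((6 ⊗ -5) ⊕ (3 ⊗ 8)) gives 1.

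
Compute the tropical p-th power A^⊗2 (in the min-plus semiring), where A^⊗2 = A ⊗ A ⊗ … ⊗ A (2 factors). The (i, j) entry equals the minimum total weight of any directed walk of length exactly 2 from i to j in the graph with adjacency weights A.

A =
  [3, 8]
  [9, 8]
A^⊗2 =
  [6, 11]
  [12, 16]

Each entry (A^⊗2)_ij equals the minimum over all length-2 walks i = v_0 → v_1 → … → v_2 = j of Σ_t A[v_t][v_{t+1}]. For example, for (i, j) = (0, 1) we minimise over 2 possible intermediate vertex sequences; the minimum is 11, attained along the walk 0 → 0 → 1.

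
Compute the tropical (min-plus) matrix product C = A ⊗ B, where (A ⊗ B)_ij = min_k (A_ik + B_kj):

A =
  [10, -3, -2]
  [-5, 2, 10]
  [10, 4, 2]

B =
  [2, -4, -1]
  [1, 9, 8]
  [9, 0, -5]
A ⊗ B =
  [-2, -2, -7]
  [-3, -9, -6]
  [5, 2, -3]

Apply the min-plus product entry-by-entry:
  C[0][0] = min over k of (A[0][0] + B[0][0] = 10 + 2 = 12, A[0][1] + B[1][0] = -3 + 1 = -2, A[0][2] + B[2][0] = -2 + 9 = 7) = -2 (attained at k = 1)
  C[0][1] = min over k of (A[0][0] + B[0][1] = 10 + -4 = 6, A[0][1] + B[1][1] = -3 + 9 = 6, A[0][2] + B[2][1] = -2 + 0 = -2) = -2 (attained at k = 2)
  C[0][2] = min over k of (A[0][0] + B[0][2] = 10 + -1 = 9, A[0][1] + B[1][2] = -3 + 8 = 5, A[0][2] + B[2][2] = -2 + -5 = -7) = -7 (attained at k = 2)
  C[1][0] = min over k of (A[1][0] + B[0][0] = -5 + 2 = -3, A[1][1] + B[1][0] = 2 + 1 = 3, A[1][2] + B[2][0] = 10 + 9 = 19) = -3 (attained at k = 0)
  C[1][1] = min over k of (A[1][0] + B[0][1] = -5 + -4 = -9, A[1][1] + B[1][1] = 2 + 9 = 11, A[1][2] + B[2][1] = 10 + 0 = 10) = -9 (attained at k = 0)
  C[1][2] = min over k of (A[1][0] + B[0][2] = -5 + -1 = -6, A[1][1] + B[1][2] = 2 + 8 = 10, A[1][2] + B[2][2] = 10 + -5 = 5) = -6 (attained at k = 0)
  C[2][0] = min over k of (A[2][0] + B[0][0] = 10 + 2 = 12, A[2][1] + B[1][0] = 4 + 1 = 5, A[2][2] + B[2][0] = 2 + 9 = 11) = 5 (attained at k = 1)
  C[2][1] = min over k of (A[2][0] + B[0][1] = 10 + -4 = 6, A[2][1] + B[1][1] = 4 + 9 = 13, A[2][2] + B[2][1] = 2 + 0 = 2) = 2 (attained at k = 2)
  C[2][2] = min over k of (A[2][0] + B[0][2] = 10 + -1 = 9, A[2][1] + B[1][2] = 4 + 8 = 12, A[2][2] + B[2][2] = 2 + -5 = -3) = -3 (attained at k = 2)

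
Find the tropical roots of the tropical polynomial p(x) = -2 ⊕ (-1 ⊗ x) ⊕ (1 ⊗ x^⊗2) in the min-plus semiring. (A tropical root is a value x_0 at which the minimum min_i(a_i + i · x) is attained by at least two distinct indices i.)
Roots: {-2, -1}

Each tropical root is a break point of the lower envelope of the lines y = a_i + i · x (there are 3 lines, with slopes 0, 1, ..., 2). Only the lines that attain the minimum somewhere contribute to roots; other lines are dominated. Here the surviving (envelope) indices are i = 2, i = 1, i = 0.
Intersections between consecutive envelope lines give the roots: for adjacent envelope indices i < j the intersection is x = (a_i − a_j) / (j − i). Reading off the sorted break points: {-2, -1}.
Verification: at each break x_0, at least two indices attain the minimum of min_i(a_i + i · x_0).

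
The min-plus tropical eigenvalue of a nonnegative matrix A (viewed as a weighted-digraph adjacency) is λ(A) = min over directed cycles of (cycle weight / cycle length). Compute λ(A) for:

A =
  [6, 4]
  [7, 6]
λ(A) = 11/2

Enumerate directed cycles and compute their means (weight / length). Sample:
  cycle 0 → 0: weight = 6, length = 1, mean = 6/1 ≈ 6.000
  cycle 1 → 1: weight = 6, length = 1, mean = 6/1 ≈ 6.000
  cycle 0 → 1 → 0: weight = 11, length = 2, mean = 11/2 ≈ 5.500
  cycle 1 → 0 → 1: weight = 11, length = 2, mean = 11/2 ≈ 5.500
Minimum mean = 5.500, attained e.g. along the cycle 0 → 1 → 0 with weight 11 and length 2. So λ(A) = 11/2 = 11/2.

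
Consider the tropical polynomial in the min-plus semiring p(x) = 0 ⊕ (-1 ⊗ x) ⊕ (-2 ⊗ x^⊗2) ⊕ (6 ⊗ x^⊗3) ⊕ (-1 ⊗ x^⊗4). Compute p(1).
p(1) = 0

A tropical monomial a ⊗ x^⊗i evaluates to a + i · x. Evaluating each term at x = 1:
  Term 0 contributes 0 + 0 · 1 = 0
  Term 1 contributes -1 + 1 · 1 = 0
  Term 2 contributes -2 + 2 · 1 = 0
  Term 3 contributes 6 + 3 · 1 = 9
  Term 4 contributes -1 + 4 · 1 = 3
p(1) = ⊕ of these = min[0, 0, 0, 9, 3] = 0.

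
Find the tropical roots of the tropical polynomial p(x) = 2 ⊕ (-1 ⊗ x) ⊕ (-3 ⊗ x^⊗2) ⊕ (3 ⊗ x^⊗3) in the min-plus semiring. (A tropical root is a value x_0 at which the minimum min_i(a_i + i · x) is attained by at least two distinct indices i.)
Roots: {-6, 2, 3}

Each tropical root is a break point of the lower envelope of the lines y = a_i + i · x (there are 4 lines, with slopes 0, 1, ..., 3). Only the lines that attain the minimum somewhere contribute to roots; other lines are dominated. Here the surviving (envelope) indices are i = 3, i = 2, i = 1, i = 0.
Intersections between consecutive envelope lines give the roots: for adjacent envelope indices i < j the intersection is x = (a_i − a_j) / (j − i). Reading off the sorted break points: {-6, 2, 3}.
Verification: at each break x_0, at least two indices attain the minimum of min_i(a_i + i · x_0).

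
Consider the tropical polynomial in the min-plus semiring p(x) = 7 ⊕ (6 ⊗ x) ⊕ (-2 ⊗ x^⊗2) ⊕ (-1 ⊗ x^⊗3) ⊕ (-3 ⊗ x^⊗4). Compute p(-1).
p(-1) = -7

A tropical monomial a ⊗ x^⊗i evaluates to a + i · x. Evaluating each term at x = -1:
  Term 0 contributes 7 + 0 · -1 = 7
  Term 1 contributes 6 + 1 · -1 = 5
  Term 2 contributes -2 + 2 · -1 = -4
  Term 3 contributes -1 + 3 · -1 = -4
  Term 4 contributes -3 + 4 · -1 = -7
p(-1) = ⊕ of these = min[7, 5, -4, -4, -7] = -7.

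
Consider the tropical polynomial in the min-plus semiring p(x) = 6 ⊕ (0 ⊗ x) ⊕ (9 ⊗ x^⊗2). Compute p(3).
p(3) = 3

A tropical monomial a ⊗ x^⊗i evaluates to a + i · x. Evaluating each term at x = 3:
  Term 0 contributes 6 + 0 · 3 = 6
  Term 1 contributes 0 + 1 · 3 = 3
  Term 2 contributes 9 + 2 · 3 = 15
p(3) = ⊕ of these = min[6, 3, 15] = 3.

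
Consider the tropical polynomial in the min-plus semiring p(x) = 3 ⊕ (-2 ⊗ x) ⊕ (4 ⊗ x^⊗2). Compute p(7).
p(7) = 3

A tropical monomial a ⊗ x^⊗i evaluates to a + i · x. Evaluating each term at x = 7:
  Term 0 contributes 3 + 0 · 7 = 3
  Term 1 contributes -2 + 1 · 7 = 5
  Term 2 contributes 4 + 2 · 7 = 18
p(7) = ⊕ of these = min[3, 5, 18] = 3.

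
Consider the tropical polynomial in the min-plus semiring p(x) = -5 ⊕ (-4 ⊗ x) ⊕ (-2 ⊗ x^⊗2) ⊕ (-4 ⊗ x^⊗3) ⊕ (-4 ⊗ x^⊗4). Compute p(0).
p(0) = -5

A tropical monomial a ⊗ x^⊗i evaluates to a + i · x. Evaluating each term at x = 0:
  Term 0 contributes -5 + 0 · 0 = -5
  Term 1 contributes -4 + 1 · 0 = -4
  Term 2 contributes -2 + 2 · 0 = -2
  Term 3 contributes -4 + 3 · 0 = -4
  Term 4 contributes -4 + 4 · 0 = -4
p(0) = ⊕ of these = min[-5, -4, -2, -4, -4] = -5.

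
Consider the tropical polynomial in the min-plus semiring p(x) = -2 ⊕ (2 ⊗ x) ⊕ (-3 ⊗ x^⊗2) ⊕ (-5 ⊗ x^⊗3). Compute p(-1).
p(-1) = -8

A tropical monomial a ⊗ x^⊗i evaluates to a + i · x. Evaluating each term at x = -1:
  Term 0 contributes -2 + 0 · -1 = -2
  Term 1 contributes 2 + 1 · -1 = 1
  Term 2 contributes -3 + 2 · -1 = -5
  Term 3 contributes -5 + 3 · -1 = -8
p(-1) = ⊕ of these = min[-2, 1, -5, -8] = -8.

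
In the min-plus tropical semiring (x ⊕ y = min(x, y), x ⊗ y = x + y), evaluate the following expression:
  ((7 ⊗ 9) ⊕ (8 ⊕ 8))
((7 ⊗ 9) ⊕ (8 ⊕ 8)) = 8

Expand innermost to outermost. Recall ⊕ takes the minimum of its arguments and ⊗ takes their sum. Working out the expression ((7 ⊗ 9) ⊕ (8 ⊕ 8)) gives 8.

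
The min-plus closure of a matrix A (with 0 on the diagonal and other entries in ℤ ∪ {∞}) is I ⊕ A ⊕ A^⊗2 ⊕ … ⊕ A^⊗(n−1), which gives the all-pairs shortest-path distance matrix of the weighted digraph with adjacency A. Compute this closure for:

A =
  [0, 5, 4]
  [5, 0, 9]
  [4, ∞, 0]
Closure =
  [0, 5, 4]
  [5, 0, 9]
  [4, 9, 0]

This is the Floyd-Warshall all-pairs shortest-path computation. For each intermediate vertex k = 0, 1, …, 2, update dist[i][j] ← min(dist[i][j], dist[i][k] + dist[k][j]). The final matrix gives, for each (i, j), the minimum total weight of any directed path from i to j (possibly empty when i = j).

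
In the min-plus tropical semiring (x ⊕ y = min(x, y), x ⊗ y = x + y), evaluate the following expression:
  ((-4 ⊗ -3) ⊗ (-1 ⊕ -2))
((-4 ⊗ -3) ⊗ (-1 ⊕ -2)) = -9

Expand innermost to outermost. Recall ⊕ takes the minimum of its arguments and ⊗ takes their sum. Working out the expression ((-4 ⊗ -3) ⊗ (-1 ⊕ -2)) gives -9.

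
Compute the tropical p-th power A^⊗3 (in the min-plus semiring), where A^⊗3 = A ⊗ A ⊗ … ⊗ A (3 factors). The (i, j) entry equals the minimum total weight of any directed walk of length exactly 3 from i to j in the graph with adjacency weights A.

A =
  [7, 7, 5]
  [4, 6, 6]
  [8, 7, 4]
A^⊗3 =
  [16, 16, 13]
  [15, 16, 13]
  [15, 15, 12]

Each entry (A^⊗3)_ij equals the minimum over all length-3 walks i = v_0 → v_1 → … → v_3 = j of Σ_t A[v_t][v_{t+1}]. For example, for (i, j) = (0, 2) we minimise over 9 possible intermediate vertex sequences; the minimum is 13, attained along the walk 0 → 2 → 2 → 2.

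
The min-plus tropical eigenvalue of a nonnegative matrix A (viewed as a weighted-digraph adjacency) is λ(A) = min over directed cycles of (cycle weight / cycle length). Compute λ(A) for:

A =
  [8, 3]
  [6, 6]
λ(A) = 9/2

Enumerate directed cycles and compute their means (weight / length). Sample:
  cycle 0 → 0: weight = 8, length = 1, mean = 8/1 ≈ 8.000
  cycle 1 → 1: weight = 6, length = 1, mean = 6/1 ≈ 6.000
  cycle 0 → 1 → 0: weight = 9, length = 2, mean = 9/2 ≈ 4.500
  cycle 1 → 0 → 1: weight = 9, length = 2, mean = 9/2 ≈ 4.500
Minimum mean = 4.500, attained e.g. along the cycle 0 → 1 → 0 with weight 9 and length 2. So λ(A) = 9/2 = 9/2.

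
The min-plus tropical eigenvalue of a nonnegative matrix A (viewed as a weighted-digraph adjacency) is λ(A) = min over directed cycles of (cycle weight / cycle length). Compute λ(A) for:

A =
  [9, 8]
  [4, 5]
λ(A) = 5

Enumerate directed cycles and compute their means (weight / length). Sample:
  cycle 0 → 0: weight = 9, length = 1, mean = 9/1 ≈ 9.000
  cycle 1 → 1: weight = 5, length = 1, mean = 5/1 ≈ 5.000
  cycle 0 → 1 → 0: weight = 12, length = 2, mean = 12/2 ≈ 6.000
  cycle 1 → 0 → 1: weight = 12, length = 2, mean = 12/2 ≈ 6.000
Minimum mean = 5.000, attained e.g. along the cycle 1 → 1 with weight 5 and length 1. So λ(A) = 5/1 = 5.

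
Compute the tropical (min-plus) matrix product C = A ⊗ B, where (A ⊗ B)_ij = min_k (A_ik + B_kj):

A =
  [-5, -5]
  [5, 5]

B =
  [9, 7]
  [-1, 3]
A ⊗ B =
  [-6, -2]
  [4, 8]

Apply the min-plus product entry-by-entry:
  C[0][0] = min over k of (A[0][0] + B[0][0] = -5 + 9 = 4, A[0][1] + B[1][0] = -5 + -1 = -6) = -6 (attained at k = 1)
  C[0][1] = min over k of (A[0][0] + B[0][1] = -5 + 7 = 2, A[0][1] + B[1][1] = -5 + 3 = -2) = -2 (attained at k = 1)
  C[1][0] = min over k of (A[1][0] + B[0][0] = 5 + 9 = 14, A[1][1] + B[1][0] = 5 + -1 = 4) = 4 (attained at k = 1)
  C[1][1] = min over k of (A[1][0] + B[0][1] = 5 + 7 = 12, A[1][1] + B[1][1] = 5 + 3 = 8) = 8 (attained at k = 1)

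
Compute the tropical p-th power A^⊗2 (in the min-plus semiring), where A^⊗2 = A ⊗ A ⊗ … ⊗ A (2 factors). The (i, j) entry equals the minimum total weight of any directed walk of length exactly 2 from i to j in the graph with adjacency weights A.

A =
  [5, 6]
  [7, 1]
A^⊗2 =
  [10, 7]
  [8, 2]

Each entry (A^⊗2)_ij equals the minimum over all length-2 walks i = v_0 → v_1 → … → v_2 = j of Σ_t A[v_t][v_{t+1}]. For example, for (i, j) = (0, 1) we minimise over 2 possible intermediate vertex sequences; the minimum is 7, attained along the walk 0 → 1 → 1.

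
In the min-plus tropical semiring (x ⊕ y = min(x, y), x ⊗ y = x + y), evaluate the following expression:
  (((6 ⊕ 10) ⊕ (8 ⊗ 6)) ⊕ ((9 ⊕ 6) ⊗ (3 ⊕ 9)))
(((6 ⊕ 10) ⊕ (8 ⊗ 6)) ⊕ ((9 ⊕ 6) ⊗ (3 ⊕ 9))) = 6

Expand innermost to outermost. Recall ⊕ takes the minimum of its arguments and ⊗ takes their sum. Working out the expression (((6 ⊕ 10) ⊕ (8 ⊗ 6)) ⊕ ((9 ⊕ 6) ⊗ (3 ⊕ 9))) gives 6.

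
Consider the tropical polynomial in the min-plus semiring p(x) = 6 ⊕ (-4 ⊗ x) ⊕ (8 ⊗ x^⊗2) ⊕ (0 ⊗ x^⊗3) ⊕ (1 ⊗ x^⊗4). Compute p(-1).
p(-1) = -5

A tropical monomial a ⊗ x^⊗i evaluates to a + i · x. Evaluating each term at x = -1:
  Term 0 contributes 6 + 0 · -1 = 6
  Term 1 contributes -4 + 1 · -1 = -5
  Term 2 contributes 8 + 2 · -1 = 6
  Term 3 contributes 0 + 3 · -1 = -3
  Term 4 contributes 1 + 4 · -1 = -3
p(-1) = ⊕ of these = min[6, -5, 6, -3, -3] = -5.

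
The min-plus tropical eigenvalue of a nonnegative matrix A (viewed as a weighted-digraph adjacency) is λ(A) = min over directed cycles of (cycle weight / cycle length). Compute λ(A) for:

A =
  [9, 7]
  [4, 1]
λ(A) = 1

Enumerate directed cycles and compute their means (weight / length). Sample:
  cycle 0 → 0: weight = 9, length = 1, mean = 9/1 ≈ 9.000
  cycle 1 → 1: weight = 1, length = 1, mean = 1/1 ≈ 1.000
  cycle 0 → 1 → 0: weight = 11, length = 2, mean = 11/2 ≈ 5.500
  cycle 1 → 0 → 1: weight = 11, length = 2, mean = 11/2 ≈ 5.500
Minimum mean = 1.000, attained e.g. along the cycle 1 → 1 with weight 1 and length 1. So λ(A) = 1/1 = 1.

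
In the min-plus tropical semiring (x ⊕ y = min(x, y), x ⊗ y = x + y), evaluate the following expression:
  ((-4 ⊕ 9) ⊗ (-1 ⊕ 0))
((-4 ⊕ 9) ⊗ (-1 ⊕ 0)) = -5

Expand innermost to outermost. Recall ⊕ takes the minimum of its arguments and ⊗ takes their sum. Working out the expression ((-4 ⊕ 9) ⊗ (-1 ⊕ 0)) gives -5.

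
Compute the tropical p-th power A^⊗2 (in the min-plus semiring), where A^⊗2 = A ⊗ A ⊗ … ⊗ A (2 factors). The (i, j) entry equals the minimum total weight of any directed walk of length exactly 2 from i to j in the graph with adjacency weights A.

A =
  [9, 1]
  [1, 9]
A^⊗2 =
  [2, 10]
  [10, 2]

Each entry (A^⊗2)_ij equals the minimum over all length-2 walks i = v_0 → v_1 → … → v_2 = j of Σ_t A[v_t][v_{t+1}]. For example, for (i, j) = (0, 1) we minimise over 2 possible intermediate vertex sequences; the minimum is 10, attained along the walk 0 → 0 → 1.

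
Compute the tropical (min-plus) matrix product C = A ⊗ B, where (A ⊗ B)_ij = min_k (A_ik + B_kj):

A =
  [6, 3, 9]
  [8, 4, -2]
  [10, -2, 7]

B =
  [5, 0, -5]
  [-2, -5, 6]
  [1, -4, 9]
A ⊗ B =
  [1, -2, 1]
  [-1, -6, 3]
  [-4, -7, 4]

Apply the min-plus product entry-by-entry:
  C[0][0] = min over k of (A[0][0] + B[0][0] = 6 + 5 = 11, A[0][1] + B[1][0] = 3 + -2 = 1, A[0][2] + B[2][0] = 9 + 1 = 10) = 1 (attained at k = 1)
  C[0][1] = min over k of (A[0][0] + B[0][1] = 6 + 0 = 6, A[0][1] + B[1][1] = 3 + -5 = -2, A[0][2] + B[2][1] = 9 + -4 = 5) = -2 (attained at k = 1)
  C[0][2] = min over k of (A[0][0] + B[0][2] = 6 + -5 = 1, A[0][1] + B[1][2] = 3 + 6 = 9, A[0][2] + B[2][2] = 9 + 9 = 18) = 1 (attained at k = 0)
  C[1][0] = min over k of (A[1][0] + B[0][0] = 8 + 5 = 13, A[1][1] + B[1][0] = 4 + -2 = 2, A[1][2] + B[2][0] = -2 + 1 = -1) = -1 (attained at k = 2)
  C[1][1] = min over k of (A[1][0] + B[0][1] = 8 + 0 = 8, A[1][1] + B[1][1] = 4 + -5 = -1, A[1][2] + B[2][1] = -2 + -4 = -6) = -6 (attained at k = 2)
  C[1][2] = min over k of (A[1][0] + B[0][2] = 8 + -5 = 3, A[1][1] + B[1][2] = 4 + 6 = 10, A[1][2] + B[2][2] = -2 + 9 = 7) = 3 (attained at k = 0)
  C[2][0] = min over k of (A[2][0] + B[0][0] = 10 + 5 = 15, A[2][1] + B[1][0] = -2 + -2 = -4, A[2][2] + B[2][0] = 7 + 1 = 8) = -4 (attained at k = 1)
  C[2][1] = min over k of (A[2][0] + B[0][1] = 10 + 0 = 10, A[2][1] + B[1][1] = -2 + -5 = -7, A[2][2] + B[2][1] = 7 + -4 = 3) = -7 (attained at k = 1)
  C[2][2] = min over k of (A[2][0] + B[0][2] = 10 + -5 = 5, A[2][1] + B[1][2] = -2 + 6 = 4, A[2][2] + B[2][2] = 7 + 9 = 16) = 4 (attained at k = 1)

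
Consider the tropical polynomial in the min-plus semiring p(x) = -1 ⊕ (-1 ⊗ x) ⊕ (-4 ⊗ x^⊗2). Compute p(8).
p(8) = -1

A tropical monomial a ⊗ x^⊗i evaluates to a + i · x. Evaluating each term at x = 8:
  Term 0 contributes -1 + 0 · 8 = -1
  Term 1 contributes -1 + 1 · 8 = 7
  Term 2 contributes -4 + 2 · 8 = 12
p(8) = ⊕ of these = min[-1, 7, 12] = -1.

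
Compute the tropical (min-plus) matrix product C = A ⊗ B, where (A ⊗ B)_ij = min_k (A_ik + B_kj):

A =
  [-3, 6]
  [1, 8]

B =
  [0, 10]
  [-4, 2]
A ⊗ B =
  [-3, 7]
  [1, 10]

Apply the min-plus product entry-by-entry:
  C[0][0] = min over k of (A[0][0] + B[0][0] = -3 + 0 = -3, A[0][1] + B[1][0] = 6 + -4 = 2) = -3 (attained at k = 0)
  C[0][1] = min over k of (A[0][0] + B[0][1] = -3 + 10 = 7, A[0][1] + B[1][1] = 6 + 2 = 8) = 7 (attained at k = 0)
  C[1][0] = min over k of (A[1][0] + B[0][0] = 1 + 0 = 1, A[1][1] + B[1][0] = 8 + -4 = 4) = 1 (attained at k = 0)
  C[1][1] = min over k of (A[1][0] + B[0][1] = 1 + 10 = 11, A[1][1] + B[1][1] = 8 + 2 = 10) = 10 (attained at k = 1)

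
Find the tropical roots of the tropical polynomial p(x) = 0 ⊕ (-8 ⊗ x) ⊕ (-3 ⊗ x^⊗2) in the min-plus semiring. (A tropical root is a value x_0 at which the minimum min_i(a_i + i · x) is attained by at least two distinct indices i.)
Roots: {-5, 8}

Each tropical root is a break point of the lower envelope of the lines y = a_i + i · x (there are 3 lines, with slopes 0, 1, ..., 2). Only the lines that attain the minimum somewhere contribute to roots; other lines are dominated. Here the surviving (envelope) indices are i = 2, i = 1, i = 0.
Intersections between consecutive envelope lines give the roots: for adjacent envelope indices i < j the intersection is x = (a_i − a_j) / (j − i). Reading off the sorted break points: {-5, 8}.
Verification: at each break x_0, at least two indices attain the minimum of min_i(a_i + i · x_0).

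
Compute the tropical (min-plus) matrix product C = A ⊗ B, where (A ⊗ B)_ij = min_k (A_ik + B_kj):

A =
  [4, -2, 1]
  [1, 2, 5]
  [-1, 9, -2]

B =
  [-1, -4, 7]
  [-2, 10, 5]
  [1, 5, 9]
A ⊗ B =
  [-4, 0, 3]
  [0, -3, 7]
  [-2, -5, 6]

Apply the min-plus product entry-by-entry:
  C[0][0] = min over k of (A[0][0] + B[0][0] = 4 + -1 = 3, A[0][1] + B[1][0] = -2 + -2 = -4, A[0][2] + B[2][0] = 1 + 1 = 2) = -4 (attained at k = 1)
  C[0][1] = min over k of (A[0][0] + B[0][1] = 4 + -4 = 0, A[0][1] + B[1][1] = -2 + 10 = 8, A[0][2] + B[2][1] = 1 + 5 = 6) = 0 (attained at k = 0)
  C[0][2] = min over k of (A[0][0] + B[0][2] = 4 + 7 = 11, A[0][1] + B[1][2] = -2 + 5 = 3, A[0][2] + B[2][2] = 1 + 9 = 10) = 3 (attained at k = 1)
  C[1][0] = min over k of (A[1][0] + B[0][0] = 1 + -1 = 0, A[1][1] + B[1][0] = 2 + -2 = 0, A[1][2] + B[2][0] = 5 + 1 = 6) = 0 (attained at k = 0)
  C[1][1] = min over k of (A[1][0] + B[0][1] = 1 + -4 = -3, A[1][1] + B[1][1] = 2 + 10 = 12, A[1][2] + B[2][1] = 5 + 5 = 10) = -3 (attained at k = 0)
  C[1][2] = min over k of (A[1][0] + B[0][2] = 1 + 7 = 8, A[1][1] + B[1][2] = 2 + 5 = 7, A[1][2] + B[2][2] = 5 + 9 = 14) = 7 (attained at k = 1)
  C[2][0] = min over k of (A[2][0] + B[0][0] = -1 + -1 = -2, A[2][1] + B[1][0] = 9 + -2 = 7, A[2][2] + B[2][0] = -2 + 1 = -1) = -2 (attained at k = 0)
  C[2][1] = min over k of (A[2][0] + B[0][1] = -1 + -4 = -5, A[2][1] + B[1][1] = 9 + 10 = 19, A[2][2] + B[2][1] = -2 + 5 = 3) = -5 (attained at k = 0)
  C[2][2] = min over k of (A[2][0] + B[0][2] = -1 + 7 = 6, A[2][1] + B[1][2] = 9 + 5 = 14, A[2][2] + B[2][2] = -2 + 9 = 7) = 6 (attained at k = 0)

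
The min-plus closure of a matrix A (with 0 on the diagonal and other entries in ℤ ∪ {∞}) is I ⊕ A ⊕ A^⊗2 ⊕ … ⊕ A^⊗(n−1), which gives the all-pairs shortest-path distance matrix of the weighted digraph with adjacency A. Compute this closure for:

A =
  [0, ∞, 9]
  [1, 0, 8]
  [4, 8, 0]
Closure =
  [0, 17, 9]
  [1, 0, 8]
  [4, 8, 0]

This is the Floyd-Warshall all-pairs shortest-path computation. For each intermediate vertex k = 0, 1, …, 2, update dist[i][j] ← min(dist[i][j], dist[i][k] + dist[k][j]). The final matrix gives, for each (i, j), the minimum total weight of any directed path from i to j (possibly empty when i = j).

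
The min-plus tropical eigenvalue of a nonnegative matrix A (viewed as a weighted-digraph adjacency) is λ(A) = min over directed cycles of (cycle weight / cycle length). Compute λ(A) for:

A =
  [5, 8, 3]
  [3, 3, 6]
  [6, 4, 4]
λ(A) = 3

Enumerate directed cycles and compute their means (weight / length). Sample:
  cycle 0 → 0: weight = 5, length = 1, mean = 5/1 ≈ 5.000
  cycle 1 → 1: weight = 3, length = 1, mean = 3/1 ≈ 3.000
  cycle 2 → 2: weight = 4, length = 1, mean = 4/1 ≈ 4.000
  cycle 0 → 1 → 0: weight = 11, length = 2, mean = 11/2 ≈ 5.500
  cycle 0 → 2 → 0: weight = 9, length = 2, mean = 9/2 ≈ 4.500
  cycle 1 → 0 → 1: weight = 11, length = 2, mean = 11/2 ≈ 5.500
Minimum mean = 3.000, attained e.g. along the cycle 1 → 1 with weight 3 and length 1. So λ(A) = 3/1 = 3.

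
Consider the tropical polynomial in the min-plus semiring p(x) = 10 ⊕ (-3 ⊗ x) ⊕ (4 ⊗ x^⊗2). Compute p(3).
p(3) = 0

A tropical monomial a ⊗ x^⊗i evaluates to a + i · x. Evaluating each term at x = 3:
  Term 0 contributes 10 + 0 · 3 = 10
  Term 1 contributes -3 + 1 · 3 = 0
  Term 2 contributes 4 + 2 · 3 = 10
p(3) = ⊕ of these = min[10, 0, 10] = 0.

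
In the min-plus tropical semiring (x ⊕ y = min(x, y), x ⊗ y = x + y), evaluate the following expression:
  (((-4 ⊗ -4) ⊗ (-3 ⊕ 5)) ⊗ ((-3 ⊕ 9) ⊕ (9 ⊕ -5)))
(((-4 ⊗ -4) ⊗ (-3 ⊕ 5)) ⊗ ((-3 ⊕ 9) ⊕ (9 ⊕ -5))) = -16

Expand innermost to outermost. Recall ⊕ takes the minimum of its arguments and ⊗ takes their sum. Working out the expression (((-4 ⊗ -4) ⊗ (-3 ⊕ 5)) ⊗ ((-3 ⊕ 9) ⊕ (9 ⊕ -5))) gives -16.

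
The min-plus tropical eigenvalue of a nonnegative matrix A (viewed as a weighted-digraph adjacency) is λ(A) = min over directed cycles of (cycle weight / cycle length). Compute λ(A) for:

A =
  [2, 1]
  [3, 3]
λ(A) = 2

Enumerate directed cycles and compute their means (weight / length). Sample:
  cycle 0 → 0: weight = 2, length = 1, mean = 2/1 ≈ 2.000
  cycle 1 → 1: weight = 3, length = 1, mean = 3/1 ≈ 3.000
  cycle 0 → 1 → 0: weight = 4, length = 2, mean = 4/2 ≈ 2.000
  cycle 1 → 0 → 1: weight = 4, length = 2, mean = 4/2 ≈ 2.000
Minimum mean = 2.000, attained e.g. along the cycle 0 → 0 with weight 2 and length 1. So λ(A) = 2/1 = 2.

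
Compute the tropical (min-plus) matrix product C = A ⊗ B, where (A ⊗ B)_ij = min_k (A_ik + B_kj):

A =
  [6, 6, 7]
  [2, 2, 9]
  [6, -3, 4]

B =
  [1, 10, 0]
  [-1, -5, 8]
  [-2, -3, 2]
A ⊗ B =
  [5, 1, 6]
  [1, -3, 2]
  [-4, -8, 5]

Apply the min-plus product entry-by-entry:
  C[0][0] = min over k of (A[0][0] + B[0][0] = 6 + 1 = 7, A[0][1] + B[1][0] = 6 + -1 = 5, A[0][2] + B[2][0] = 7 + -2 = 5) = 5 (attained at k = 1)
  C[0][1] = min over k of (A[0][0] + B[0][1] = 6 + 10 = 16, A[0][1] + B[1][1] = 6 + -5 = 1, A[0][2] + B[2][1] = 7 + -3 = 4) = 1 (attained at k = 1)
  C[0][2] = min over k of (A[0][0] + B[0][2] = 6 + 0 = 6, A[0][1] + B[1][2] = 6 + 8 = 14, A[0][2] + B[2][2] = 7 + 2 = 9) = 6 (attained at k = 0)
  C[1][0] = min over k of (A[1][0] + B[0][0] = 2 + 1 = 3, A[1][1] + B[1][0] = 2 + -1 = 1, A[1][2] + B[2][0] = 9 + -2 = 7) = 1 (attained at k = 1)
  C[1][1] = min over k of (A[1][0] + B[0][1] = 2 + 10 = 12, A[1][1] + B[1][1] = 2 + -5 = -3, A[1][2] + B[2][1] = 9 + -3 = 6) = -3 (attained at k = 1)
  C[1][2] = min over k of (A[1][0] + B[0][2] = 2 + 0 = 2, A[1][1] + B[1][2] = 2 + 8 = 10, A[1][2] + B[2][2] = 9 + 2 = 11) = 2 (attained at k = 0)
  C[2][0] = min over k of (A[2][0] + B[0][0] = 6 + 1 = 7, A[2][1] + B[1][0] = -3 + -1 = -4, A[2][2] + B[2][0] = 4 + -2 = 2) = -4 (attained at k = 1)
  C[2][1] = min over k of (A[2][0] + B[0][1] = 6 + 10 = 16, A[2][1] + B[1][1] = -3 + -5 = -8, A[2][2] + B[2][1] = 4 + -3 = 1) = -8 (attained at k = 1)
  C[2][2] = min over k of (A[2][0] + B[0][2] = 6 + 0 = 6, A[2][1] + B[1][2] = -3 + 8 = 5, A[2][2] + B[2][2] = 4 + 2 = 6) = 5 (attained at k = 1)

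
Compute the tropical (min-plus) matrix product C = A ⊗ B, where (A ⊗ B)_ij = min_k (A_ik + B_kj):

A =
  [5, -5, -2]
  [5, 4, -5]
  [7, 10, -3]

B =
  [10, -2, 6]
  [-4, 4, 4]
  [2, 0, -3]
A ⊗ B =
  [-9, -2, -5]
  [-3, -5, -8]
  [-1, -3, -6]

Apply the min-plus product entry-by-entry:
  C[0][0] = min over k of (A[0][0] + B[0][0] = 5 + 10 = 15, A[0][1] + B[1][0] = -5 + -4 = -9, A[0][2] + B[2][0] = -2 + 2 = 0) = -9 (attained at k = 1)
  C[0][1] = min over k of (A[0][0] + B[0][1] = 5 + -2 = 3, A[0][1] + B[1][1] = -5 + 4 = -1, A[0][2] + B[2][1] = -2 + 0 = -2) = -2 (attained at k = 2)
  C[0][2] = min over k of (A[0][0] + B[0][2] = 5 + 6 = 11, A[0][1] + B[1][2] = -5 + 4 = -1, A[0][2] + B[2][2] = -2 + -3 = -5) = -5 (attained at k = 2)
  C[1][0] = min over k of (A[1][0] + B[0][0] = 5 + 10 = 15, A[1][1] + B[1][0] = 4 + -4 = 0, A[1][2] + B[2][0] = -5 + 2 = -3) = -3 (attained at k = 2)
  C[1][1] = min over k of (A[1][0] + B[0][1] = 5 + -2 = 3, A[1][1] + B[1][1] = 4 + 4 = 8, A[1][2] + B[2][1] = -5 + 0 = -5) = -5 (attained at k = 2)
  C[1][2] = min over k of (A[1][0] + B[0][2] = 5 + 6 = 11, A[1][1] + B[1][2] = 4 + 4 = 8, A[1][2] + B[2][2] = -5 + -3 = -8) = -8 (attained at k = 2)
  C[2][0] = min over k of (A[2][0] + B[0][0] = 7 + 10 = 17, A[2][1] + B[1][0] = 10 + -4 = 6, A[2][2] + B[2][0] = -3 + 2 = -1) = -1 (attained at k = 2)
  C[2][1] = min over k of (A[2][0] + B[0][1] = 7 + -2 = 5, A[2][1] + B[1][1] = 10 + 4 = 14, A[2][2] + B[2][1] = -3 + 0 = -3) = -3 (attained at k = 2)
  C[2][2] = min over k of (A[2][0] + B[0][2] = 7 + 6 = 13, A[2][1] + B[1][2] = 10 + 4 = 14, A[2][2] + B[2][2] = -3 + -3 = -6) = -6 (attained at k = 2)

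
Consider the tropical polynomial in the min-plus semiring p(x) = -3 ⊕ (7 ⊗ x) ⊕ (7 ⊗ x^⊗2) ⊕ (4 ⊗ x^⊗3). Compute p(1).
p(1) = -3

A tropical monomial a ⊗ x^⊗i evaluates to a + i · x. Evaluating each term at x = 1:
  Term 0 contributes -3 + 0 · 1 = -3
  Term 1 contributes 7 + 1 · 1 = 8
  Term 2 contributes 7 + 2 · 1 = 9
  Term 3 contributes 4 + 3 · 1 = 7
p(1) = ⊕ of these = min[-3, 8, 9, 7] = -3.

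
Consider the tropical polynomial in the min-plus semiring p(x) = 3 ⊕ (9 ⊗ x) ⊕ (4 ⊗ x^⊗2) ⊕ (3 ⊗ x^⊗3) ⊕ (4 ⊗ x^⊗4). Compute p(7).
p(7) = 3

A tropical monomial a ⊗ x^⊗i evaluates to a + i · x. Evaluating each term at x = 7:
  Term 0 contributes 3 + 0 · 7 = 3
  Term 1 contributes 9 + 1 · 7 = 16
  Term 2 contributes 4 + 2 · 7 = 18
  Term 3 contributes 3 + 3 · 7 = 24
  Term 4 contributes 4 + 4 · 7 = 32
p(7) = ⊕ of these = min[3, 16, 18, 24, 32] = 3.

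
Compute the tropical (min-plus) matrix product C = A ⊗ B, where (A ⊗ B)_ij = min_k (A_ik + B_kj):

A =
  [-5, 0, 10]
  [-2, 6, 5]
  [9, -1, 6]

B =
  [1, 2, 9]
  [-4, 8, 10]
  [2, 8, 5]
A ⊗ B =
  [-4, -3, 4]
  [-1, 0, 7]
  [-5, 7, 9]

Apply the min-plus product entry-by-entry:
  C[0][0] = min over k of (A[0][0] + B[0][0] = -5 + 1 = -4, A[0][1] + B[1][0] = 0 + -4 = -4, A[0][2] + B[2][0] = 10 + 2 = 12) = -4 (attained at k = 0)
  C[0][1] = min over k of (A[0][0] + B[0][1] = -5 + 2 = -3, A[0][1] + B[1][1] = 0 + 8 = 8, A[0][2] + B[2][1] = 10 + 8 = 18) = -3 (attained at k = 0)
  C[0][2] = min over k of (A[0][0] + B[0][2] = -5 + 9 = 4, A[0][1] + B[1][2] = 0 + 10 = 10, A[0][2] + B[2][2] = 10 + 5 = 15) = 4 (attained at k = 0)
  C[1][0] = min over k of (A[1][0] + B[0][0] = -2 + 1 = -1, A[1][1] + B[1][0] = 6 + -4 = 2, A[1][2] + B[2][0] = 5 + 2 = 7) = -1 (attained at k = 0)
  C[1][1] = min over k of (A[1][0] + B[0][1] = -2 + 2 = 0, A[1][1] + B[1][1] = 6 + 8 = 14, A[1][2] + B[2][1] = 5 + 8 = 13) = 0 (attained at k = 0)
  C[1][2] = min over k of (A[1][0] + B[0][2] = -2 + 9 = 7, A[1][1] + B[1][2] = 6 + 10 = 16, A[1][2] + B[2][2] = 5 + 5 = 10) = 7 (attained at k = 0)
  C[2][0] = min over k of (A[2][0] + B[0][0] = 9 + 1 = 10, A[2][1] + B[1][0] = -1 + -4 = -5, A[2][2] + B[2][0] = 6 + 2 = 8) = -5 (attained at k = 1)
  C[2][1] = min over k of (A[2][0] + B[0][1] = 9 + 2 = 11, A[2][1] + B[1][1] = -1 + 8 = 7, A[2][2] + B[2][1] = 6 + 8 = 14) = 7 (attained at k = 1)
  C[2][2] = min over k of (A[2][0] + B[0][2] = 9 + 9 = 18, A[2][1] + B[1][2] = -1 + 10 = 9, A[2][2] + B[2][2] = 6 + 5 = 11) = 9 (attained at k = 1)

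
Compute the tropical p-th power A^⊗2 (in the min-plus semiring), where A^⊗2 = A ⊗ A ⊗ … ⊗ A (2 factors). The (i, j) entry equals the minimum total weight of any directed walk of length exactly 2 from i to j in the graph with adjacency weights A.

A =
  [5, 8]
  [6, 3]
A^⊗2 =
  [10, 11]
  [9, 6]

Each entry (A^⊗2)_ij equals the minimum over all length-2 walks i = v_0 → v_1 → … → v_2 = j of Σ_t A[v_t][v_{t+1}]. For example, for (i, j) = (0, 1) we minimise over 2 possible intermediate vertex sequences; the minimum is 11, attained along the walk 0 → 1 → 1.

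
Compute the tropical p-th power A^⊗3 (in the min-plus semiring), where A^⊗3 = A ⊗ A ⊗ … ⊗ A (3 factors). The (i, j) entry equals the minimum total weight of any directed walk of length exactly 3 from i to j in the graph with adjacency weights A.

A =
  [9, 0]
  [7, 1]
A^⊗3 =
  [8, 2]
  [9, 3]

Each entry (A^⊗3)_ij equals the minimum over all length-3 walks i = v_0 → v_1 → … → v_3 = j of Σ_t A[v_t][v_{t+1}]. For example, for (i, j) = (0, 1) we minimise over 4 possible intermediate vertex sequences; the minimum is 2, attained along the walk 0 → 1 → 1 → 1.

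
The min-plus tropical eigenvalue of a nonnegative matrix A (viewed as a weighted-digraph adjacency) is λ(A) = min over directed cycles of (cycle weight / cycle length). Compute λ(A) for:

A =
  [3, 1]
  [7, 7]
λ(A) = 3

Enumerate directed cycles and compute their means (weight / length). Sample:
  cycle 0 → 0: weight = 3, length = 1, mean = 3/1 ≈ 3.000
  cycle 1 → 1: weight = 7, length = 1, mean = 7/1 ≈ 7.000
  cycle 0 → 1 → 0: weight = 8, length = 2, mean = 8/2 ≈ 4.000
  cycle 1 → 0 → 1: weight = 8, length = 2, mean = 8/2 ≈ 4.000
Minimum mean = 3.000, attained e.g. along the cycle 0 → 0 with weight 3 and length 1. So λ(A) = 3/1 = 3.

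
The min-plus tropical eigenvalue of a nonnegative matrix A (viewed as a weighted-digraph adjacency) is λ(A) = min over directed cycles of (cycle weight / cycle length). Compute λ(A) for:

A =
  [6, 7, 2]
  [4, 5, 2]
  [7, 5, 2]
λ(A) = 2

Enumerate directed cycles and compute their means (weight / length). Sample:
  cycle 0 → 0: weight = 6, length = 1, mean = 6/1 ≈ 6.000
  cycle 1 → 1: weight = 5, length = 1, mean = 5/1 ≈ 5.000
  cycle 2 → 2: weight = 2, length = 1, mean = 2/1 ≈ 2.000
  cycle 0 → 1 → 0: weight = 11, length = 2, mean = 11/2 ≈ 5.500
  cycle 0 → 2 → 0: weight = 9, length = 2, mean = 9/2 ≈ 4.500
  cycle 1 → 0 → 1: weight = 11, length = 2, mean = 11/2 ≈ 5.500
Minimum mean = 2.000, attained e.g. along the cycle 2 → 2 with weight 2 and length 1. So λ(A) = 2/1 = 2.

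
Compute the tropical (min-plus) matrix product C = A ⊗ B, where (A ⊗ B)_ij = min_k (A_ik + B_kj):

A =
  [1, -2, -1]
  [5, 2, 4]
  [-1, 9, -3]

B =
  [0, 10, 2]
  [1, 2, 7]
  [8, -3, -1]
A ⊗ B =
  [-1, -4, -2]
  [3, 1, 3]
  [-1, -6, -4]

Apply the min-plus product entry-by-entry:
  C[0][0] = min over k of (A[0][0] + B[0][0] = 1 + 0 = 1, A[0][1] + B[1][0] = -2 + 1 = -1, A[0][2] + B[2][0] = -1 + 8 = 7) = -1 (attained at k = 1)
  C[0][1] = min over k of (A[0][0] + B[0][1] = 1 + 10 = 11, A[0][1] + B[1][1] = -2 + 2 = 0, A[0][2] + B[2][1] = -1 + -3 = -4) = -4 (attained at k = 2)
  C[0][2] = min over k of (A[0][0] + B[0][2] = 1 + 2 = 3, A[0][1] + B[1][2] = -2 + 7 = 5, A[0][2] + B[2][2] = -1 + -1 = -2) = -2 (attained at k = 2)
  C[1][0] = min over k of (A[1][0] + B[0][0] = 5 + 0 = 5, A[1][1] + B[1][0] = 2 + 1 = 3, A[1][2] + B[2][0] = 4 + 8 = 12) = 3 (attained at k = 1)
  C[1][1] = min over k of (A[1][0] + B[0][1] = 5 + 10 = 15, A[1][1] + B[1][1] = 2 + 2 = 4, A[1][2] + B[2][1] = 4 + -3 = 1) = 1 (attained at k = 2)
  C[1][2] = min over k of (A[1][0] + B[0][2] = 5 + 2 = 7, A[1][1] + B[1][2] = 2 + 7 = 9, A[1][2] + B[2][2] = 4 + -1 = 3) = 3 (attained at k = 2)
  C[2][0] = min over k of (A[2][0] + B[0][0] = -1 + 0 = -1, A[2][1] + B[1][0] = 9 + 1 = 10, A[2][2] + B[2][0] = -3 + 8 = 5) = -1 (attained at k = 0)
  C[2][1] = min over k of (A[2][0] + B[0][1] = -1 + 10 = 9, A[2][1] + B[1][1] = 9 + 2 = 11, A[2][2] + B[2][1] = -3 + -3 = -6) = -6 (attained at k = 2)
  C[2][2] = min over k of (A[2][0] + B[0][2] = -1 + 2 = 1, A[2][1] + B[1][2] = 9 + 7 = 16, A[2][2] + B[2][2] = -3 + -1 = -4) = -4 (attained at k = 2)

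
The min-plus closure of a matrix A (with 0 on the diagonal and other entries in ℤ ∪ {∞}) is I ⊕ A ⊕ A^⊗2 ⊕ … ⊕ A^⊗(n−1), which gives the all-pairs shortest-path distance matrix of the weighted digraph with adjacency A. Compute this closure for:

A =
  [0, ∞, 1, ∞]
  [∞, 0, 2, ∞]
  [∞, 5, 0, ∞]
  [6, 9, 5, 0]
Closure =
  [0, 6, 1, ∞]
  [∞, 0, 2, ∞]
  [∞, 5, 0, ∞]
  [6, 9, 5, 0]

This is the Floyd-Warshall all-pairs shortest-path computation. For each intermediate vertex k = 0, 1, …, 3, update dist[i][j] ← min(dist[i][j], dist[i][k] + dist[k][j]). The final matrix gives, for each (i, j), the minimum total weight of any directed path from i to j (possibly empty when i = j).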